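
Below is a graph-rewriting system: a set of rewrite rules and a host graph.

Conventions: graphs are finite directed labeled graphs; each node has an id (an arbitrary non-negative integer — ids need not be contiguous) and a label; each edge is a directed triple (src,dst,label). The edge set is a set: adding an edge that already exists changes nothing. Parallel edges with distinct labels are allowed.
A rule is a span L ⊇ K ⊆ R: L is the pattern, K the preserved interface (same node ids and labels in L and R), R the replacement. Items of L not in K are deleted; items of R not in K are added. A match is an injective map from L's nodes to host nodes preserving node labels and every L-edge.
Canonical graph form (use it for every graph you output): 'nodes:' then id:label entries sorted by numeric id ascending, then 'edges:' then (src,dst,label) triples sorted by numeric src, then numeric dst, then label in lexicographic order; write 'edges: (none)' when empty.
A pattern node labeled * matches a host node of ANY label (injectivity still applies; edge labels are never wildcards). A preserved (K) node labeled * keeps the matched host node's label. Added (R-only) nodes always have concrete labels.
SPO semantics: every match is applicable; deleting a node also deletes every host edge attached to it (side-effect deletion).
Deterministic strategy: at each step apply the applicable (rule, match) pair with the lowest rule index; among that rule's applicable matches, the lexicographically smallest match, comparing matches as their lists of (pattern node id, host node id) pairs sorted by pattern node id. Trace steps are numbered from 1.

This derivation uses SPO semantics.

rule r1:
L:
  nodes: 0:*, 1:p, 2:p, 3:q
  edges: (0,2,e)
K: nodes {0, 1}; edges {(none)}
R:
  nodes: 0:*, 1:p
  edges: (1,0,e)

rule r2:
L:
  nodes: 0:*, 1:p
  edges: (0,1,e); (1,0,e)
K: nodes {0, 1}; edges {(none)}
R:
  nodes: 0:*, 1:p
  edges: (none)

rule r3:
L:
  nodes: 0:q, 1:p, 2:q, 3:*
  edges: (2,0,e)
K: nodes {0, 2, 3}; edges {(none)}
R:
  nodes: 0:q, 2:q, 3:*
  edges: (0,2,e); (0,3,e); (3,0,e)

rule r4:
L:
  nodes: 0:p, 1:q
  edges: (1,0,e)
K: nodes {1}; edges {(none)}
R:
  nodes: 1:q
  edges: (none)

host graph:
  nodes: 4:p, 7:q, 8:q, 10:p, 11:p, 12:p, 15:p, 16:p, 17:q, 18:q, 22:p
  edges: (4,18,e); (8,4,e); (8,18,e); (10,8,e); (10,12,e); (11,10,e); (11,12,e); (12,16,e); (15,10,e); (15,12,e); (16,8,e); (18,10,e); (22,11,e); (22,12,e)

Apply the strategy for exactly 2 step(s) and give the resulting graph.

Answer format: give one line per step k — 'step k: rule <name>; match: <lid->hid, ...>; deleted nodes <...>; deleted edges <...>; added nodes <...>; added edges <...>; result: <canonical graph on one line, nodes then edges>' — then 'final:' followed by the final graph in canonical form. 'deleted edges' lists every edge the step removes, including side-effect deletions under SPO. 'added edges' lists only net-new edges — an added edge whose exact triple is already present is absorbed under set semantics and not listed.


step 1: rule r1; match: 0->8, 1->10, 2->4, 3->7; deleted nodes 4, 7; deleted edges (4,18,e); (8,4,e); added nodes (none); added edges (none); result: nodes: 8:q, 10:p, 11:p, 12:p, 15:p, 16:p, 17:q, 18:q, 22:p edges: (8,18,e); (10,8,e); (10,12,e); (11,10,e); (11,12,e); (12,16,e); (15,10,e); (15,12,e); (16,8,e); (18,10,e); (22,11,e); (22,12,e)
step 2: rule r1; match: 0->10, 1->11, 2->12, 3->8; deleted nodes 8, 12; deleted edges (8,18,e); (10,8,e); (10,12,e); (11,12,e); (12,16,e); (15,12,e); (16,8,e); (22,12,e); added nodes (none); added edges (none); result: nodes: 10:p, 11:p, 15:p, 16:p, 17:q, 18:q, 22:p edges: (11,10,e); (15,10,e); (18,10,e); (22,11,e)
final:
nodes: 10:p, 11:p, 15:p, 16:p, 17:q, 18:q, 22:p
edges: (11,10,e); (15,10,e); (18,10,e); (22,11,e)


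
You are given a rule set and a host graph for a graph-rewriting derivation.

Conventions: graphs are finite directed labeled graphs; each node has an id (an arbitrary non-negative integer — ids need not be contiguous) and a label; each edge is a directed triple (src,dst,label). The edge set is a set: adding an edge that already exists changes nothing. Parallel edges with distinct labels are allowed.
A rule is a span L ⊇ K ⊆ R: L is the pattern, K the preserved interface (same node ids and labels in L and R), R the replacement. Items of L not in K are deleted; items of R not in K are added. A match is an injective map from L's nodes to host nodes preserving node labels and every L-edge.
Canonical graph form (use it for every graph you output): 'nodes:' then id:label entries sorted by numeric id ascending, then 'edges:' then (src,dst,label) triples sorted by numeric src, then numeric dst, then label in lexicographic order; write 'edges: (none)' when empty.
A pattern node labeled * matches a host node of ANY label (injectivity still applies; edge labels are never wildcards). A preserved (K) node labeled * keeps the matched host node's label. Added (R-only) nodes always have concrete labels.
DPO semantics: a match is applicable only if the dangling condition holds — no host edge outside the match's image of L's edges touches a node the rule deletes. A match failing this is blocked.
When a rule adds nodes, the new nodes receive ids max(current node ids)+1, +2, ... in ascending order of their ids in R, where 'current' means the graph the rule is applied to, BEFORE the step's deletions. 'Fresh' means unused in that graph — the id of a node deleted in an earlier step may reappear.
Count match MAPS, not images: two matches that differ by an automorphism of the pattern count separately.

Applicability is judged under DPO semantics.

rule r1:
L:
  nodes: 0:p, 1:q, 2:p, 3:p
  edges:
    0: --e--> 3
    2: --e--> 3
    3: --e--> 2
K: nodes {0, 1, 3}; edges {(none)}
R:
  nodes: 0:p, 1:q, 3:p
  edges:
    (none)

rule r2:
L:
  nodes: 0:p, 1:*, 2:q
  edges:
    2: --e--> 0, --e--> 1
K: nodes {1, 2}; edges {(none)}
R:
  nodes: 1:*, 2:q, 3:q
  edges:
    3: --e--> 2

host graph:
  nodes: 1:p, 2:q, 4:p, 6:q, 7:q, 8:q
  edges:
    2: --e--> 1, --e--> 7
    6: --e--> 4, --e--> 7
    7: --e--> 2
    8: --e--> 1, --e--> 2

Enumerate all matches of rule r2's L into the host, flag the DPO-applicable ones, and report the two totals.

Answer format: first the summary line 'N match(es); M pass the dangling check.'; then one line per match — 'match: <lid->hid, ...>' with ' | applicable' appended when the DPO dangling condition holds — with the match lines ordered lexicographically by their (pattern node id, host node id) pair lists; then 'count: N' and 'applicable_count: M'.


3 match(es); 1 pass the dangling check.
match: 0->1, 1->2, 2->8
match: 0->1, 1->7, 2->2
match: 0->4, 1->7, 2->6 | applicable
count: 3
applicable_count: 1


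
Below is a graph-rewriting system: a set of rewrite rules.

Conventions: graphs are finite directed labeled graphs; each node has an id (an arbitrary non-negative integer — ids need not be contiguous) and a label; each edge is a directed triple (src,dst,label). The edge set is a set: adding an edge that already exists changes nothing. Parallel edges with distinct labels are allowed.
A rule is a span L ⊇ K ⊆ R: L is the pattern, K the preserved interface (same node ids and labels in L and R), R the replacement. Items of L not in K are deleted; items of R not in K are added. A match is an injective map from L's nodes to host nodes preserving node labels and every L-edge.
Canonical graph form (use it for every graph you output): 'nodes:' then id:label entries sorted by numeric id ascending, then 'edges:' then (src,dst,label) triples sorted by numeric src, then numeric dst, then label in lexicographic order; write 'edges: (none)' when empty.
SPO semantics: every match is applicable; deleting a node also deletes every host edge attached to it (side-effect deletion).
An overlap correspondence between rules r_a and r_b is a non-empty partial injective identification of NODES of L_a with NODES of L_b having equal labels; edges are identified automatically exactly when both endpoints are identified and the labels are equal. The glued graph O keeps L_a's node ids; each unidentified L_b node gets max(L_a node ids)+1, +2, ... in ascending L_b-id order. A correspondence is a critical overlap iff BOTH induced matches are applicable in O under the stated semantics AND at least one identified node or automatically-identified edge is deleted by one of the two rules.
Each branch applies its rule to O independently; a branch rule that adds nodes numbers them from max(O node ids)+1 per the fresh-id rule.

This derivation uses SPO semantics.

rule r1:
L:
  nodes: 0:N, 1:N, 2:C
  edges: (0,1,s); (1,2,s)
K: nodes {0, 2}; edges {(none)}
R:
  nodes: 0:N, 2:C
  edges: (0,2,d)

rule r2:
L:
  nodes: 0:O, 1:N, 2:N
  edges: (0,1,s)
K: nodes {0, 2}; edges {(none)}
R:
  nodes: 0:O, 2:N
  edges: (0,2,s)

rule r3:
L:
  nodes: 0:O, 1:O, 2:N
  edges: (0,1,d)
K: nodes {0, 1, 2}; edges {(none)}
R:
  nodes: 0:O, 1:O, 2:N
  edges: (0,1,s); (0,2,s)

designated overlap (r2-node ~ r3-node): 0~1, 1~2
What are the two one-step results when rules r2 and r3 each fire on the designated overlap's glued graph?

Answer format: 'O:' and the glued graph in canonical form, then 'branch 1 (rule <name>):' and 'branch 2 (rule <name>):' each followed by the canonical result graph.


O:
nodes: 0:O, 1:N, 2:N, 3:O
edges: (0,1,s); (3,0,d)
branch 1 (rule r2):
nodes: 0:O, 2:N, 3:O
edges: (0,2,s); (3,0,d)
branch 2 (rule r3):
nodes: 0:O, 1:N, 2:N, 3:O
edges: (0,1,s); (3,0,s); (3,1,s)


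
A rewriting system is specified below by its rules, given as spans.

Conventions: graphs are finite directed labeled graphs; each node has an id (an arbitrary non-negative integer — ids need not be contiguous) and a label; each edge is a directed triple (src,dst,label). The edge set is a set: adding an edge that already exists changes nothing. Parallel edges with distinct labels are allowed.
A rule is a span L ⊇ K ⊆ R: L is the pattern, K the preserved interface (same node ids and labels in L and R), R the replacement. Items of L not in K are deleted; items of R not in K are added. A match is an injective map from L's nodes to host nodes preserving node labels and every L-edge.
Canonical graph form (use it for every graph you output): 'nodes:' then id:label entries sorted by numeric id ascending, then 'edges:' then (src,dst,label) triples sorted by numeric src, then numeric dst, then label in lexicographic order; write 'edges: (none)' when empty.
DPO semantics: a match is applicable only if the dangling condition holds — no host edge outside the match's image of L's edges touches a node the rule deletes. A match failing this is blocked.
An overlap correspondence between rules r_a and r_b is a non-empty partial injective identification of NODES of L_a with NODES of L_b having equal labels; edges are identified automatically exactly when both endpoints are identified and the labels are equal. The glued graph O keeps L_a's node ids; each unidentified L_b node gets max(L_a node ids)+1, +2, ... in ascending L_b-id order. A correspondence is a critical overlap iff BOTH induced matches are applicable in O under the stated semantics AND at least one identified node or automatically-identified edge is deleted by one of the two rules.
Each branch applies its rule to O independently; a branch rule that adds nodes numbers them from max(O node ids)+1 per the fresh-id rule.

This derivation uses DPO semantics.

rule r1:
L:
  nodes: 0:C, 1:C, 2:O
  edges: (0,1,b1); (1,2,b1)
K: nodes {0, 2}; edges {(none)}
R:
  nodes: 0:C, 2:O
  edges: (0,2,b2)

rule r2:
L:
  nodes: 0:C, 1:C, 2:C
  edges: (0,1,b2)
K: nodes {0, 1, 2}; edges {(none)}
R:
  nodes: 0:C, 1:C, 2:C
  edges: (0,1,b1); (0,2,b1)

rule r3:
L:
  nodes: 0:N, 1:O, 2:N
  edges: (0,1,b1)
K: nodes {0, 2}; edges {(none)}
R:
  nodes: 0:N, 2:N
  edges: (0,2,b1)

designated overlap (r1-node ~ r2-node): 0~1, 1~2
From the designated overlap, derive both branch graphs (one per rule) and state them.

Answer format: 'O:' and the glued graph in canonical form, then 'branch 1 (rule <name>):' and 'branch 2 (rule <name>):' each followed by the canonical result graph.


O:
nodes: 0:C, 1:C, 2:O, 3:C
edges: (0,1,b1); (1,2,b1); (3,0,b2)
branch 1 (rule r1):
nodes: 0:C, 2:O, 3:C
edges: (0,2,b2); (3,0,b2)
branch 2 (rule r2):
nodes: 0:C, 1:C, 2:O, 3:C
edges: (0,1,b1); (1,2,b1); (3,0,b1); (3,1,b1)


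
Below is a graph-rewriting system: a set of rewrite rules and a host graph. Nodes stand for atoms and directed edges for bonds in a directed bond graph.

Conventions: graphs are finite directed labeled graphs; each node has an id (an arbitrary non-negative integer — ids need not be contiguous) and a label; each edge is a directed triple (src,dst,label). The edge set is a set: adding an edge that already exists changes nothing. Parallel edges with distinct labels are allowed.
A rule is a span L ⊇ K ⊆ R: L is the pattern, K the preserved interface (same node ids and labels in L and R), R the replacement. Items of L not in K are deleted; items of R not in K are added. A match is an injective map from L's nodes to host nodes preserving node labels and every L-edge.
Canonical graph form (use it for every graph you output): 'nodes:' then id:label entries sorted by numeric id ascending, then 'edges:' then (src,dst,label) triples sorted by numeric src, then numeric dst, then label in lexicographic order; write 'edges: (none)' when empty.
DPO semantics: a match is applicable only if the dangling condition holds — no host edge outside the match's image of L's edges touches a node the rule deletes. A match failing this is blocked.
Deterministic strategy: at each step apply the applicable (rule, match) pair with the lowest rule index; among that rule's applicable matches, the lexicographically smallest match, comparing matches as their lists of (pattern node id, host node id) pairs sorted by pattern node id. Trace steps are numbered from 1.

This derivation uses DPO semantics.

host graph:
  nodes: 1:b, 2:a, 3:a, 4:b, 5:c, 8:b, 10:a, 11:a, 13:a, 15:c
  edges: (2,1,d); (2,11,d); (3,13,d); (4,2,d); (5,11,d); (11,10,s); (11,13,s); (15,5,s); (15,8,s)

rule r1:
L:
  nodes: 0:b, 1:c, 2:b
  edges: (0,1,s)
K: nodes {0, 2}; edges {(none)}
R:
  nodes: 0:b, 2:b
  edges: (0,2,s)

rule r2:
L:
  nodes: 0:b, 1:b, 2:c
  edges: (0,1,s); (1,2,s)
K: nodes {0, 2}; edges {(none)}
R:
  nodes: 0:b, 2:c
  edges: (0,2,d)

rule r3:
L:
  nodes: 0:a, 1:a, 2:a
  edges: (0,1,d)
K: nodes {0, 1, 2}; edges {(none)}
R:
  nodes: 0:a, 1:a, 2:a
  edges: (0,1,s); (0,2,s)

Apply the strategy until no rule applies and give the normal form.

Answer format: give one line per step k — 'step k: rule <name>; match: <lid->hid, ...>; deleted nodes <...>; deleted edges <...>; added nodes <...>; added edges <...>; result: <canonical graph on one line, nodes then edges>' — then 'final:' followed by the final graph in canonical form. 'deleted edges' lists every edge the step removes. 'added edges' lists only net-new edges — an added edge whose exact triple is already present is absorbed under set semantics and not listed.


step 1: rule r3; match: 0->2, 1->11, 2->3; deleted nodes (none); deleted edges (2,11,d); added nodes (none); added edges (2,3,s); (2,11,s); result: nodes: 1:b, 2:a, 3:a, 4:b, 5:c, 8:b, 10:a, 11:a, 13:a, 15:c edges: (2,1,d); (2,3,s); (2,11,s); (3,13,d); (4,2,d); (5,11,d); (11,10,s); (11,13,s); (15,5,s); (15,8,s)
step 2: rule r3; match: 0->3, 1->13, 2->2; deleted nodes (none); deleted edges (3,13,d); added nodes (none); added edges (3,2,s); (3,13,s); result: nodes: 1:b, 2:a, 3:a, 4:b, 5:c, 8:b, 10:a, 11:a, 13:a, 15:c edges: (2,1,d); (2,3,s); (2,11,s); (3,2,s); (3,13,s); (4,2,d); (5,11,d); (11,10,s); (11,13,s); (15,5,s); (15,8,s)
final:
nodes: 1:b, 2:a, 3:a, 4:b, 5:c, 8:b, 10:a, 11:a, 13:a, 15:c
edges: (2,1,d); (2,3,s); (2,11,s); (3,2,s); (3,13,s); (4,2,d); (5,11,d); (11,10,s); (11,13,s); (15,5,s); (15,8,s)


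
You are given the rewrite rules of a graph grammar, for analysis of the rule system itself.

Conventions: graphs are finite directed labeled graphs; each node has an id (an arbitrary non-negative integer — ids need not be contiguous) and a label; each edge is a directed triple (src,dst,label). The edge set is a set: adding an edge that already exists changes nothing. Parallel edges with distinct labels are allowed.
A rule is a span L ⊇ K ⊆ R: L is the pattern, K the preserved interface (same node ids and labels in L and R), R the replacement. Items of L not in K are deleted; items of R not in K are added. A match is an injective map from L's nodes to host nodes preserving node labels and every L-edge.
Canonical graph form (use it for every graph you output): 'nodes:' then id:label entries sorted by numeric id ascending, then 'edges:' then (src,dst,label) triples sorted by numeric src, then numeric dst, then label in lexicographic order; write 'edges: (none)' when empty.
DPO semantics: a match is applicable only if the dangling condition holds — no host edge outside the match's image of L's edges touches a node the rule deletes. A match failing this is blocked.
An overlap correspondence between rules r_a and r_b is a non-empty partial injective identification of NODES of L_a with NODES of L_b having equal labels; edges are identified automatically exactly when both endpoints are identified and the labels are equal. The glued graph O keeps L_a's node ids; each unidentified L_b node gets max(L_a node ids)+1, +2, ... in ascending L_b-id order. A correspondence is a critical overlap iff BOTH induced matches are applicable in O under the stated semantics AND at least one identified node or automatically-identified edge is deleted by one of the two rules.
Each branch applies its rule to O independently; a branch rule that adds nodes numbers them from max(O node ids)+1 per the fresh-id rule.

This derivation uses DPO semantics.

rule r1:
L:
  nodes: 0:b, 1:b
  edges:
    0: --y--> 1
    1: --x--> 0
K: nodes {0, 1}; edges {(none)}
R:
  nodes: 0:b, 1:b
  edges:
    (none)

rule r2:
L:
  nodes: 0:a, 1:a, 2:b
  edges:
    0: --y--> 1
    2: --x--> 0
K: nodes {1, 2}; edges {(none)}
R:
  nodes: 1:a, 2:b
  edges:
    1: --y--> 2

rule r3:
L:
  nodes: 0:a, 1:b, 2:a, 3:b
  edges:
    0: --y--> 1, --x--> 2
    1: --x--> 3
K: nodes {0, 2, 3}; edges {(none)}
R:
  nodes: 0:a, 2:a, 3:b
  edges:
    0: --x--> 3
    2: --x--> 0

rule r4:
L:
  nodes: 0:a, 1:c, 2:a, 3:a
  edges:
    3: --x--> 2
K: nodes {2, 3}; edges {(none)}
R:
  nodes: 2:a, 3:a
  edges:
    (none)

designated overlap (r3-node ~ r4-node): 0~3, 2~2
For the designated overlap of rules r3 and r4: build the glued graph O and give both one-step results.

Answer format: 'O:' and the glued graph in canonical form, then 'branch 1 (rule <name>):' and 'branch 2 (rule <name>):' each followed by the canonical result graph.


O:
nodes: 0:a, 1:b, 2:a, 3:b, 4:a, 5:c
edges: (0,1,y); (0,2,x); (1,3,x)
branch 1 (rule r3):
nodes: 0:a, 2:a, 3:b, 4:a, 5:c
edges: (0,3,x); (2,0,x)
branch 2 (rule r4):
nodes: 0:a, 1:b, 2:a, 3:b
edges: (0,1,y); (1,3,x)


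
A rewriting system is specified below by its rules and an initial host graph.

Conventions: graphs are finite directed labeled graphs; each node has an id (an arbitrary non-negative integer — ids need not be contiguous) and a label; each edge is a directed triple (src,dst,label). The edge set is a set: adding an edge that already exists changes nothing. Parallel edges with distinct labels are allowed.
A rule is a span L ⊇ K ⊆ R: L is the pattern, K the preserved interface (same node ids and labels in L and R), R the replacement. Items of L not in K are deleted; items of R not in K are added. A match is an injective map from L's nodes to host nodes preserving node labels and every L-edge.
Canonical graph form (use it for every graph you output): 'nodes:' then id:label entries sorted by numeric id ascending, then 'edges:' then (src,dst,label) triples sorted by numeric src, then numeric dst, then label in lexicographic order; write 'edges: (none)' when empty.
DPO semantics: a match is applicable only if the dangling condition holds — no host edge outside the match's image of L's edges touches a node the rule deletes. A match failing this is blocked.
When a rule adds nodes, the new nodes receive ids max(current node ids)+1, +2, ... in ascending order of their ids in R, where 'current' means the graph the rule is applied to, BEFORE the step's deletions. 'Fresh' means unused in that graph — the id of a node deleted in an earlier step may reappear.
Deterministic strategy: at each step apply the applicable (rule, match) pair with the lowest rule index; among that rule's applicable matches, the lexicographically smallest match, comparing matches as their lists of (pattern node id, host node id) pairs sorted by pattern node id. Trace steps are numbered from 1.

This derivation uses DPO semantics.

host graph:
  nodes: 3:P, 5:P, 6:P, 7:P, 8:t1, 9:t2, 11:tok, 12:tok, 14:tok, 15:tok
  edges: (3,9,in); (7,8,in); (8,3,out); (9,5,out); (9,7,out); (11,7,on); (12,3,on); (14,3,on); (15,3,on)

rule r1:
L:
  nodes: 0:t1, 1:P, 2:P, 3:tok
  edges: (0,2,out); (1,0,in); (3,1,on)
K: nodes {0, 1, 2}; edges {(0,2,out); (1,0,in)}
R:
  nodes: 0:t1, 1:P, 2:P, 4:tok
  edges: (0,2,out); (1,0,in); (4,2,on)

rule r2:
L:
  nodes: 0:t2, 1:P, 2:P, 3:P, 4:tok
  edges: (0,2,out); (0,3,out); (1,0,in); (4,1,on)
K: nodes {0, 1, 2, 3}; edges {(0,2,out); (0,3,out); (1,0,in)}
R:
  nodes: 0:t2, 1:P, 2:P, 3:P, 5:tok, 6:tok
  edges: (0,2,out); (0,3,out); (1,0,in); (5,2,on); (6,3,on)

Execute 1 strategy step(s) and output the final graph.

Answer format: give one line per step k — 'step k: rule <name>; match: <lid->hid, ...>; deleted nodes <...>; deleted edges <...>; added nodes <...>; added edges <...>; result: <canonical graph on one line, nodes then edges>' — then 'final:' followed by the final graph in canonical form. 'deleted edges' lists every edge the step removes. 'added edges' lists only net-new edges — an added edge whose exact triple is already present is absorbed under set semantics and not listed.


step 1: rule r1; match: 0->8, 1->7, 2->3, 3->11; deleted nodes 11; deleted edges (11,7,on); added nodes 16; added edges (16,3,on); result: nodes: 3:P, 5:P, 6:P, 7:P, 8:t1, 9:t2, 12:tok, 14:tok, 15:tok, 16:tok edges: (3,9,in); (7,8,in); (8,3,out); (9,5,out); (9,7,out); (12,3,on); (14,3,on); (15,3,on); (16,3,on)
final:
nodes: 3:P, 5:P, 6:P, 7:P, 8:t1, 9:t2, 12:tok, 14:tok, 15:tok, 16:tok
edges: (3,9,in); (7,8,in); (8,3,out); (9,5,out); (9,7,out); (12,3,on); (14,3,on); (15,3,on); (16,3,on)


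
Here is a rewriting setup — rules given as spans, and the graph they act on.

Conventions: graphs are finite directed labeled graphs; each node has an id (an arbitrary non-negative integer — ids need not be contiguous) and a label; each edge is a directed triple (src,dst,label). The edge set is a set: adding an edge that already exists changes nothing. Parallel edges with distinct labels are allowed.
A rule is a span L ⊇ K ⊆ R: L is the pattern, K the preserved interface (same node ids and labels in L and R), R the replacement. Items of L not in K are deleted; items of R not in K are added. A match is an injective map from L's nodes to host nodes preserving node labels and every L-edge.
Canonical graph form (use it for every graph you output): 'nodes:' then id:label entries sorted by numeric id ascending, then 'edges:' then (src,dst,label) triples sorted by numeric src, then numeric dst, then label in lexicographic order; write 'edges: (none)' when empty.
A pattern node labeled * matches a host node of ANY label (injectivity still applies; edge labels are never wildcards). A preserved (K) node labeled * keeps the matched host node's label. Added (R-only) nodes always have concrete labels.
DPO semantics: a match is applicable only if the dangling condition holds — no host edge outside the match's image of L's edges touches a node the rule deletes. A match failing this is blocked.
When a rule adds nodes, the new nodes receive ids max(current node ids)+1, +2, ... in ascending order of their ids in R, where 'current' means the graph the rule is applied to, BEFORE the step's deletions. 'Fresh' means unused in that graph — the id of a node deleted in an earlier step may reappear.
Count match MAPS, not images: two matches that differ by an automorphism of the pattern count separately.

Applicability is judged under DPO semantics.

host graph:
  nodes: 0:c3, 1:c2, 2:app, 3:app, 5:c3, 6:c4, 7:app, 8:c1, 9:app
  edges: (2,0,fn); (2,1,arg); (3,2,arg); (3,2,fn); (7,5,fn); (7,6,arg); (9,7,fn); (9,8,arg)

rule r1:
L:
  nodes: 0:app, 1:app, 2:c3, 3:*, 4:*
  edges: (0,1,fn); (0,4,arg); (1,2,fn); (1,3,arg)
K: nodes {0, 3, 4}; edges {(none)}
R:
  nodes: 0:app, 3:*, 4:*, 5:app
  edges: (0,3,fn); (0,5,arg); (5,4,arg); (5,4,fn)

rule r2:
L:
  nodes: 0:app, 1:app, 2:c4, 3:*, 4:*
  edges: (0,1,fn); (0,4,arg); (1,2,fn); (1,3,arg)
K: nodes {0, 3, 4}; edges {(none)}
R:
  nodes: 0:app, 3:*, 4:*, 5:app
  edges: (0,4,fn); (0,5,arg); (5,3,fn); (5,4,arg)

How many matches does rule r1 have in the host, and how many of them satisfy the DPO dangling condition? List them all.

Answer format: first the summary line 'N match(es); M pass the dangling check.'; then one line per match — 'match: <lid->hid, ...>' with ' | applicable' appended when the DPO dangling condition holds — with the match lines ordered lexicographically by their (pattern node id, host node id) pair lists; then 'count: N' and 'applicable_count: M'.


1 match(es); 1 pass the dangling check.
match: 0->9, 1->7, 2->5, 3->6, 4->8 | applicable
count: 1
applicable_count: 1


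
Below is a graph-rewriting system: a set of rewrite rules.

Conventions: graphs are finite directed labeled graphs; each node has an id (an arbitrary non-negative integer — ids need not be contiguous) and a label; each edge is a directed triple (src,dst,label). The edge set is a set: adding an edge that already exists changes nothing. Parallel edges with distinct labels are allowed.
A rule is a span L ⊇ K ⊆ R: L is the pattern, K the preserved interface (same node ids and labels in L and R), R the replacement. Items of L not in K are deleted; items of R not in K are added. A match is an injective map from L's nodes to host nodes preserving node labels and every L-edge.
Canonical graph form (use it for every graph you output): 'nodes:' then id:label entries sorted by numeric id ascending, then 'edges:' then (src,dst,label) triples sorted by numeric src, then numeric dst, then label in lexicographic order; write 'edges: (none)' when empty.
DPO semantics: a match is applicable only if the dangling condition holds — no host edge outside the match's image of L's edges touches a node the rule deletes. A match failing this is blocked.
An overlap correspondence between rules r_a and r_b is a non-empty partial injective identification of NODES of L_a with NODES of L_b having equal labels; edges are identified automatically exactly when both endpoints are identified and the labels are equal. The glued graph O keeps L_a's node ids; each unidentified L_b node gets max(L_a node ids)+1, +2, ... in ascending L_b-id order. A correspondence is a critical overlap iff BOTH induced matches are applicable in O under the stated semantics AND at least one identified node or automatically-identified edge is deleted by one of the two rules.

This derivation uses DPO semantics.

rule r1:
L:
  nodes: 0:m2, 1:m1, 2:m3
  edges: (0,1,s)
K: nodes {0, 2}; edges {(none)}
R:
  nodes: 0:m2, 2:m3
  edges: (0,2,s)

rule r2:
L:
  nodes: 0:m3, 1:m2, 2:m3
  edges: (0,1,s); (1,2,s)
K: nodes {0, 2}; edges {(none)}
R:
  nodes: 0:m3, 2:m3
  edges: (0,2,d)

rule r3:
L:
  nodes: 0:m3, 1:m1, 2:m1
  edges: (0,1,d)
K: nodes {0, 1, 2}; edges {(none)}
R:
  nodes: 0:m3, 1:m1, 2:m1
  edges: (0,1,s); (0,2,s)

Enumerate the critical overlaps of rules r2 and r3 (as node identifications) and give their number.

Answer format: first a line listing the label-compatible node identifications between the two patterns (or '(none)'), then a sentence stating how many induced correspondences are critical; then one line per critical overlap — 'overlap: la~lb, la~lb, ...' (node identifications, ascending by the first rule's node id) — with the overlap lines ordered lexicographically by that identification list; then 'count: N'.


label-compatible node identifications between L(r2) and L(r3): 0~0, 2~0
0 of the induced correspondences are critical overlaps of r2 and r3.
count: 0


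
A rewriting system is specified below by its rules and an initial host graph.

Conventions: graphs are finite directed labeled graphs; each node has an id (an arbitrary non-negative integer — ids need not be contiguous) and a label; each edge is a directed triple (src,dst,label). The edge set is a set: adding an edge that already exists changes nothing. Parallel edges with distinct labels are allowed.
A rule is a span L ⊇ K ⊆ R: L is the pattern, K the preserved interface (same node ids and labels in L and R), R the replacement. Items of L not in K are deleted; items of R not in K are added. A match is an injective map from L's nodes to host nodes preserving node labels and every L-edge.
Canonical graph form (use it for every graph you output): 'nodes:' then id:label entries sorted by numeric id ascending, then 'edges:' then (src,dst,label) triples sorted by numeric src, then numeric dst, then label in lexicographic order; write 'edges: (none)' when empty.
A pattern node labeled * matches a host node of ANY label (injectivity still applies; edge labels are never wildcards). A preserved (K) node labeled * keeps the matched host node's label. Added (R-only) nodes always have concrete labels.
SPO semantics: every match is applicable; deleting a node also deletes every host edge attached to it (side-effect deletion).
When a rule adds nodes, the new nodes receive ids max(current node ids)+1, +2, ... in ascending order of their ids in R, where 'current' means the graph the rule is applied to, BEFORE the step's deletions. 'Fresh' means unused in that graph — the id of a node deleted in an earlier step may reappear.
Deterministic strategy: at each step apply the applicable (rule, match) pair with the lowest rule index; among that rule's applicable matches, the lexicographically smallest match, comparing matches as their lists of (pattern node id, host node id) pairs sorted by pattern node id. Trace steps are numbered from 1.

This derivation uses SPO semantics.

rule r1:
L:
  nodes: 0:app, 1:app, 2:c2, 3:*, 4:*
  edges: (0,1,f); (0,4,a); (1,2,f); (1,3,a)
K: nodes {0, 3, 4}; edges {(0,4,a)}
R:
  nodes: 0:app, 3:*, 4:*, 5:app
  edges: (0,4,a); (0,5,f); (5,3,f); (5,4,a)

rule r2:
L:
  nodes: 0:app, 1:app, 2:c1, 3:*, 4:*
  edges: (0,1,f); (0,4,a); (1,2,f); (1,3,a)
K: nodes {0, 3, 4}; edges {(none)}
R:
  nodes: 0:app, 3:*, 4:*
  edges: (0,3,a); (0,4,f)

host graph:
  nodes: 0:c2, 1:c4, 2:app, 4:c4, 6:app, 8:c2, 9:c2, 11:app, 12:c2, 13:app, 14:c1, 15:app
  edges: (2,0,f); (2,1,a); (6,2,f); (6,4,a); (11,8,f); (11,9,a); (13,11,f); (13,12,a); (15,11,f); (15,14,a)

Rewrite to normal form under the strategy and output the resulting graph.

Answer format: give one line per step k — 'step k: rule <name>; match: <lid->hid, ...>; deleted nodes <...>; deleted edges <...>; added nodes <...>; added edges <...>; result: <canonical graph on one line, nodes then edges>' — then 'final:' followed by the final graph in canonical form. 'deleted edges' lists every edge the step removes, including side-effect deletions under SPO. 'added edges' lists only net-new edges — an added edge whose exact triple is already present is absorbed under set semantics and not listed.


step 1: rule r1; match: 0->6, 1->2, 2->0, 3->1, 4->4; deleted nodes 0, 2; deleted edges (2,0,f); (2,1,a); (6,2,f); added nodes 16; added edges (6,16,f); (16,1,f); (16,4,a); result: nodes: 1:c4, 4:c4, 6:app, 8:c2, 9:c2, 11:app, 12:c2, 13:app, 14:c1, 15:app, 16:app edges: (6,4,a); (6,16,f); (11,8,f); (11,9,a); (13,11,f); (13,12,a); (15,11,f); (15,14,a); (16,1,f); (16,4,a)
step 2: rule r1; match: 0->13, 1->11, 2->8, 3->9, 4->12; deleted nodes 8, 11; deleted edges (11,8,f); (11,9,a); (13,11,f); (15,11,f); added nodes 17; added edges (13,17,f); (17,9,f); (17,12,a); result: nodes: 1:c4, 4:c4, 6:app, 9:c2, 12:c2, 13:app, 14:c1, 15:app, 16:app, 17:app edges: (6,4,a); (6,16,f); (13,12,a); (13,17,f); (15,14,a); (16,1,f); (16,4,a); (17,9,f); (17,12,a)
final:
nodes: 1:c4, 4:c4, 6:app, 9:c2, 12:c2, 13:app, 14:c1, 15:app, 16:app, 17:app
edges: (6,4,a); (6,16,f); (13,12,a); (13,17,f); (15,14,a); (16,1,f); (16,4,a); (17,9,f); (17,12,a)


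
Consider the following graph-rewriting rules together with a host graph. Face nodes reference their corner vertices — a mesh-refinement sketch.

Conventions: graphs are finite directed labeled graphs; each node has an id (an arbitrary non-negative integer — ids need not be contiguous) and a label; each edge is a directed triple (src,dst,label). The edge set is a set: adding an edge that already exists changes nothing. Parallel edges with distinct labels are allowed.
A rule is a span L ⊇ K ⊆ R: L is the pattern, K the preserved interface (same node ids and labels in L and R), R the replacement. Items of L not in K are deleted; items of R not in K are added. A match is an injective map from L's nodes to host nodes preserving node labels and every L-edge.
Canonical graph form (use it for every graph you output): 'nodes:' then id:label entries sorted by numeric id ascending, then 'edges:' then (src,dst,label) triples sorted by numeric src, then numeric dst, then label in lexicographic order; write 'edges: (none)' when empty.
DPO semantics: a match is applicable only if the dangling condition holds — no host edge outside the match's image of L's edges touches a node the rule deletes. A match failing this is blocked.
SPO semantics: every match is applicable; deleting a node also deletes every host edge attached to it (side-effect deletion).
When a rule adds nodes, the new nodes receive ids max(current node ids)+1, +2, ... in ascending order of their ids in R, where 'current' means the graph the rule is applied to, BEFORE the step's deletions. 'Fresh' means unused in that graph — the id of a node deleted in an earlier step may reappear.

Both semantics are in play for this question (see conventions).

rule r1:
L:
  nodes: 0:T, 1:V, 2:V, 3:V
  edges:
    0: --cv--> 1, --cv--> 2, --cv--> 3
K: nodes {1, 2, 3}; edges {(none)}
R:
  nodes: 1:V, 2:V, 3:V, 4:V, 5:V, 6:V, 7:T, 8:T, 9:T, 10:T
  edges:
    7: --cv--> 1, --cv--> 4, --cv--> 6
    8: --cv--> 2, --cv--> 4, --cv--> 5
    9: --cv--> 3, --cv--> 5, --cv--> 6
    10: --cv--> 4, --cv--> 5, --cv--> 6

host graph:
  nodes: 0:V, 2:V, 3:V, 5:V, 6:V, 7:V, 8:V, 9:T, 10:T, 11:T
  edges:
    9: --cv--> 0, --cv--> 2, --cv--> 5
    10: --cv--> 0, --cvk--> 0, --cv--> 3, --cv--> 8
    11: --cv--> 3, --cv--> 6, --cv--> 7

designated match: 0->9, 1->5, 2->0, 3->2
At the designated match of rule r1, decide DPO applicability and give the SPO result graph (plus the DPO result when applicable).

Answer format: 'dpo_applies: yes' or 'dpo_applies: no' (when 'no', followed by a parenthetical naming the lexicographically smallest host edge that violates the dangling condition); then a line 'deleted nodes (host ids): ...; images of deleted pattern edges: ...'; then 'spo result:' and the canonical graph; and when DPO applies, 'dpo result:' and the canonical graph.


dpo_applies: yes
deleted nodes (host ids): 9; images of deleted pattern edges: (9,0,cv); (9,2,cv); (9,5,cv)
spo result:
nodes: 0:V, 2:V, 3:V, 5:V, 6:V, 7:V, 8:V, 10:T, 11:T, 12:V, 13:V, 14:V, 15:T, 16:T, 17:T, 18:T
edges: (10,0,cv); (10,0,cvk); (10,3,cv); (10,8,cv); (11,3,cv); (11,6,cv); (11,7,cv); (15,5,cv); (15,12,cv); (15,14,cv); (16,0,cv); (16,12,cv); (16,13,cv); (17,2,cv); (17,13,cv); (17,14,cv); (18,12,cv); (18,13,cv); (18,14,cv)
dpo result:
nodes: 0:V, 2:V, 3:V, 5:V, 6:V, 7:V, 8:V, 10:T, 11:T, 12:V, 13:V, 14:V, 15:T, 16:T, 17:T, 18:T
edges: (10,0,cv); (10,0,cvk); (10,3,cv); (10,8,cv); (11,3,cv); (11,6,cv); (11,7,cv); (15,5,cv); (15,12,cv); (15,14,cv); (16,0,cv); (16,12,cv); (16,13,cv); (17,2,cv); (17,13,cv); (17,14,cv); (18,12,cv); (18,13,cv); (18,14,cv)


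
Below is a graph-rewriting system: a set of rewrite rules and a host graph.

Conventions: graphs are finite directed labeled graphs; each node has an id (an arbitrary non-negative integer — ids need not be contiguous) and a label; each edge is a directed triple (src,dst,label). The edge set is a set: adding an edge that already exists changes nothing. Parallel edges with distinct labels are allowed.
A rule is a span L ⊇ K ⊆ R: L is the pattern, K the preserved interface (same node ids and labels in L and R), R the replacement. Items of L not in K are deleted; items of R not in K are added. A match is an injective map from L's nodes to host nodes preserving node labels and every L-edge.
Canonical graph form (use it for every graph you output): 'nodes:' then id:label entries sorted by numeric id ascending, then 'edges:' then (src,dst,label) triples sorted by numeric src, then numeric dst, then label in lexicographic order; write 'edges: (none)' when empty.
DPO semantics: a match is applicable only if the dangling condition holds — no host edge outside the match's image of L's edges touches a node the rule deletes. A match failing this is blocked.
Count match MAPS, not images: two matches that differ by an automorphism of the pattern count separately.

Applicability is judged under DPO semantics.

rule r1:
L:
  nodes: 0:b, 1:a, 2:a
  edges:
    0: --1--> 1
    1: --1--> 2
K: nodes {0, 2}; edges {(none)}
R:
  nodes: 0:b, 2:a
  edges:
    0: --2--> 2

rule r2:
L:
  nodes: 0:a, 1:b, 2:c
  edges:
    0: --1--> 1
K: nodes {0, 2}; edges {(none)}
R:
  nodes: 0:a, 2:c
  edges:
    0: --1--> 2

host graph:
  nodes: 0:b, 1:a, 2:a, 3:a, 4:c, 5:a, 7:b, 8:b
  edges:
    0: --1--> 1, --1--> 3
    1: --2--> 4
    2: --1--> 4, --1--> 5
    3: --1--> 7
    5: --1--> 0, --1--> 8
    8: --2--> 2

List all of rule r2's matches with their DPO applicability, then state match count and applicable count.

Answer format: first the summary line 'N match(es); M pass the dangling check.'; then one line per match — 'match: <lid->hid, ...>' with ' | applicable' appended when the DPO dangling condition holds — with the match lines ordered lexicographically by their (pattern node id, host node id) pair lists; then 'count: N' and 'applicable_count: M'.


3 match(es); 1 pass the dangling check.
match: 0->3, 1->7, 2->4 | applicable
match: 0->5, 1->0, 2->4
match: 0->5, 1->8, 2->4
count: 3
applicable_count: 1


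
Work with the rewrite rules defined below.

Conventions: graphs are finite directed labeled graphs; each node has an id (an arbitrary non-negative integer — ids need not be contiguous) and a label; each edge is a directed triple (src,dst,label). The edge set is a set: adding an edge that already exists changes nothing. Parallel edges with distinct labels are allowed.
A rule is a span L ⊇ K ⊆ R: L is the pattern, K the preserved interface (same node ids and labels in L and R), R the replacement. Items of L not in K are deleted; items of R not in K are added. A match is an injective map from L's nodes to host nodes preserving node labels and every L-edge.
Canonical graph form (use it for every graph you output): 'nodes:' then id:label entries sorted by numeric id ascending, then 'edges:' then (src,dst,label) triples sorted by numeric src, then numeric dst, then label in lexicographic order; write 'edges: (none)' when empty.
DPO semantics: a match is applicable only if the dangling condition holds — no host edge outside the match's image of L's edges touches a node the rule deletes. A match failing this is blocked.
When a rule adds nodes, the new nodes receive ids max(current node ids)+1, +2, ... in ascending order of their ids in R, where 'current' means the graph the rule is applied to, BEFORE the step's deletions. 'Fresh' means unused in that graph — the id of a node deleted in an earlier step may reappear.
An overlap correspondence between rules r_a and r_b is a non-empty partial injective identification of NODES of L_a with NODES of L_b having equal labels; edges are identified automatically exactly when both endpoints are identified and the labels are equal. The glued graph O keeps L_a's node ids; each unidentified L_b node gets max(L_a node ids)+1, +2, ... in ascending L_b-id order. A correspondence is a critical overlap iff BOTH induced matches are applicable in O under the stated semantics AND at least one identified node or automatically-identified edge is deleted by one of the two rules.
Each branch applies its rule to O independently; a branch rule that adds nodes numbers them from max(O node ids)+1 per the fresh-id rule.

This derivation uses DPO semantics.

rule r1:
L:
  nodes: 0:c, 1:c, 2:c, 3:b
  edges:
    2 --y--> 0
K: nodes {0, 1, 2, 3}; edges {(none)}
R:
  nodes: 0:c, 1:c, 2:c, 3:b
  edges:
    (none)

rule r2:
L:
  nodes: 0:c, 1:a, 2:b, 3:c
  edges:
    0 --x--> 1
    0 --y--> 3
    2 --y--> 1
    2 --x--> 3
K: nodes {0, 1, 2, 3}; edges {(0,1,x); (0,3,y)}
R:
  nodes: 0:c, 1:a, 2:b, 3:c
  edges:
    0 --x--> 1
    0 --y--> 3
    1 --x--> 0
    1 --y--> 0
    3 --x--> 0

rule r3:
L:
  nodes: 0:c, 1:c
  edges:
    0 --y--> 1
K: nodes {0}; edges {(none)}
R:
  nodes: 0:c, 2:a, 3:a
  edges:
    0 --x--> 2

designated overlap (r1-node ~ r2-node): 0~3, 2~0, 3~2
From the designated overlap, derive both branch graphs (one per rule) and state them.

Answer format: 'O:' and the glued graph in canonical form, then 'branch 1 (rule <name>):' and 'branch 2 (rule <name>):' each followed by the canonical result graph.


O:
nodes: 0:c, 1:c, 2:c, 3:b, 4:a
edges: (2,0,y); (2,4,x); (3,0,x); (3,4,y)
branch 1 (rule r1):
nodes: 0:c, 1:c, 2:c, 3:b, 4:a
edges: (2,4,x); (3,0,x); (3,4,y)
branch 2 (rule r2):
nodes: 0:c, 1:c, 2:c, 3:b, 4:a
edges: (0,2,x); (2,0,y); (2,4,x); (4,2,x); (4,2,y)
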